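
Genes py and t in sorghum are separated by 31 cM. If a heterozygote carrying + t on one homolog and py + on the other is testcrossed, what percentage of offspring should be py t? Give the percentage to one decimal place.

A map distance of 31 cM corresponds to a recombination frequency of 0.310.
The F1 is + t / py +, so py t is a recombinant gamete class with expected frequency r/2 = 0.310/2 = 0.1550.
That is 0.1550 = 15.5% of the progeny.

15.5%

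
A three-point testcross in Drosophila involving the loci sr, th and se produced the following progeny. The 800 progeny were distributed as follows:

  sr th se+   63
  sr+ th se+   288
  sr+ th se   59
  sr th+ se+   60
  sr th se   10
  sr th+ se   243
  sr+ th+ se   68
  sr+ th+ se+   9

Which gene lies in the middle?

th

The two most frequent reciprocal classes, sr+ th se+ and sr th+ se, are the parental types, so the F1 was sr+ th se+ / sr th+ se.
The two rarest classes, sr+ th+ se+ and sr th se, are the double crossovers. Comparing them with the parentals, only the th allele has switched, so th is the middle locus and the order is sr – th – se.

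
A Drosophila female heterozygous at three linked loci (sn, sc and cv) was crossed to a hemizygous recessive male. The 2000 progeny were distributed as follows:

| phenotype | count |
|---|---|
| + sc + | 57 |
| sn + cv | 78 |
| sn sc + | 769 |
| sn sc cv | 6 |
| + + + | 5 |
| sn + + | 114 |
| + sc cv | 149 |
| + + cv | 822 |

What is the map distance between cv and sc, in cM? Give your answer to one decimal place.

13.7 cM

The two most frequent reciprocal classes, + + cv and sn sc +, are the parental types, so the F1 was + + cv / sn sc +.
The two rarest classes, + + + and sn sc cv, are the double crossovers. Comparing them with the parentals, only the cv allele has switched, so cv is the middle locus and the order is sc – cv – sn.
Crossovers in the sc–cv interval produce the single-crossover classes + sc cv and sn + + (149 + 114 = 263) plus the double crossovers (11).
RF(sc–cv) = (263 + 11) / 2000 = 274/2000 = 0.1370 → 13.7 cM.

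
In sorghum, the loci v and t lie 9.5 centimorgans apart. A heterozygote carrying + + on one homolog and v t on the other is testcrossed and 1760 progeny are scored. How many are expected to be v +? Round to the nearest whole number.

84

A map distance of 9.5 centimorgans corresponds to a recombination frequency of 0.095.
The F1 is + + / v t, so v + is a recombinant gamete class with expected frequency r/2 = 0.095/2 = 0.0475.
Expected number = 0.0475 × 1760 = 83.60 ≈ 84.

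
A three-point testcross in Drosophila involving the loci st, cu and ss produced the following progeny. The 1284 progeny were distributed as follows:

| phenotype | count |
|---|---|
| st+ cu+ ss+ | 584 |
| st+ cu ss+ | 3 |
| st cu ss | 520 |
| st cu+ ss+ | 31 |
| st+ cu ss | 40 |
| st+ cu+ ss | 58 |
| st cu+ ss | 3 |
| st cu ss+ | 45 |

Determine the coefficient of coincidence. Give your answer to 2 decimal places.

0.92

The two most frequent reciprocal classes, st cu ss and st+ cu+ ss+, are the parental types, so the F1 was st cu ss / st+ cu+ ss+.
The two rarest classes, st cu+ ss and st+ cu ss+, are the double crossovers. Comparing them with the parentals, only the cu allele has switched, so cu is the middle locus and the order is st – cu – ss.
st–cu: (71 + 6)/1284 = 0.0600; cu–ss: (103 + 6)/1284 = 0.0849.
Expected DCO frequency = 0.0600 × 0.0849 ≈ 0.00509; observed = 6/1284 ≈ 0.00467.
Coefficient of coincidence = 0.00467/0.00509 ≈ 0.92.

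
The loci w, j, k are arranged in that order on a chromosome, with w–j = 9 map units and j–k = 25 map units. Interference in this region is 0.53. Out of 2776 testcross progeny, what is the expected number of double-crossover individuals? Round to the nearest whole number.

29

Map distances give recombination frequencies of 0.090 and 0.250 for the two intervals.
With interference 0.53 (so coincidence = 0.47), expected double-crossover frequency = 0.090 × 0.250 × 0.47 = 0.01057.
Expected number = 0.01057 × 2776 = 29.36 ≈ 29.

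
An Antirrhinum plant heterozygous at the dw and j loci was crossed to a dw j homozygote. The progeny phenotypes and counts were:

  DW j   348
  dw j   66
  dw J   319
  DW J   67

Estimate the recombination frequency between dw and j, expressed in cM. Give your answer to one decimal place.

The two most frequent classes, DW j (348) and dw J (319), are the parental types, so the F1 was DW j / dw J.
The recombinant classes are DW J and dw j: 67 + 66 = 133.
Recombination frequency = 133/800 = 0.1663 ≈ 16.6%, i.e. 16.6 cM.

16.6 cM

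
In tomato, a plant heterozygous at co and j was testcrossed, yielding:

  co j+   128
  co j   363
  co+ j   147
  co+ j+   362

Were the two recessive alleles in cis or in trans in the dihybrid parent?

cis

The two most frequent classes are co+ j+ (362) and co j (363); these are the parental (non-recombinant) types.
So the F1 carried co+ j+ on one chromosome and co j on the other — the recessive alleles are on the same chromosome (cis / coupling).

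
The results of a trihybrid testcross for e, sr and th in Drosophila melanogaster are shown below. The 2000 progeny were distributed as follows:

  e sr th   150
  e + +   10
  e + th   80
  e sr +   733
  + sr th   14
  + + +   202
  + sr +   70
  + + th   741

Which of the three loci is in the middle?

sr

The two most frequent reciprocal classes, + + th and e sr +, are the parental types, so the F1 was + + th / e sr +.
The two rarest classes, + sr th and e + +, are the double crossovers. Comparing them with the parentals, only the sr allele has switched, so sr is the middle locus and the order is th – sr – e.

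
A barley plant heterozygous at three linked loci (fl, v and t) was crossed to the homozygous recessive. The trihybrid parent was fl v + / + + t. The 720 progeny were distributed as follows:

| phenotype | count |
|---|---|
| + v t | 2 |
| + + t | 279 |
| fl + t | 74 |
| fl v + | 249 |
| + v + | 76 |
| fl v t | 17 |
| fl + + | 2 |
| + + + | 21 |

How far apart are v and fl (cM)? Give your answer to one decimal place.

21.4 cM

The two rarest classes, fl + + and + v t, are the double crossovers. Comparing them with the parentals, only the v allele has switched, so v is the middle locus and the order is t – v – fl.
Crossovers in the v–fl interval produce the single-crossover classes + v + and fl + t (76 + 74 = 150) plus the double crossovers (4).
RF(v–fl) = (150 + 4) / 720 = 154/720 = 0.2139 → 21.4 cM.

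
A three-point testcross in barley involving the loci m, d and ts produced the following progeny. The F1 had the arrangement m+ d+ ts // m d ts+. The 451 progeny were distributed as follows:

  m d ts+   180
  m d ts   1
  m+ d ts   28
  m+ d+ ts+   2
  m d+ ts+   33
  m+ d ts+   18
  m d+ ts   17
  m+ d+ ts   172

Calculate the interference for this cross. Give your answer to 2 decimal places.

The two rarest classes, m+ d+ ts+ and m d ts, are the double crossovers. Comparing them with the parentals, only the ts allele has switched, so ts is the middle locus and the order is d – ts – m.
d–ts: (61 + 3)/451 = 0.1419; ts–m: (35 + 3)/451 = 0.0843.
Expected DCO frequency = 0.1419 × 0.0843 ≈ 0.01196; observed = 3/451 ≈ 0.00665.
Coefficient of coincidence = 0.00665/0.01196 ≈ 0.56; interference = 1 − 0.56 = 0.44.

0.44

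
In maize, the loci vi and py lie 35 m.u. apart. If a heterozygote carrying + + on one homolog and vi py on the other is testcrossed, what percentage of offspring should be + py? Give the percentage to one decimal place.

17.5%

A map distance of 35 m.u. corresponds to a recombination frequency of 0.350.
The F1 is + + / vi py, so + py is a recombinant gamete class with expected frequency r/2 = 0.350/2 = 0.1750.
That is 0.1750 = 17.5% of the progeny.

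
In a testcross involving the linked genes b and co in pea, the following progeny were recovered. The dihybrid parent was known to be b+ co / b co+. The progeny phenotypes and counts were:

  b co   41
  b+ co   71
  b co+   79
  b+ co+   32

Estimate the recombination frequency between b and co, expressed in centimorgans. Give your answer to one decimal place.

32.7 centimorgans

The recombinant classes are b+ co+ and b co: 32 + 41 = 73.
Recombination frequency = 73/223 = 0.3274 ≈ 32.7%, i.e. 32.7 centimorgans.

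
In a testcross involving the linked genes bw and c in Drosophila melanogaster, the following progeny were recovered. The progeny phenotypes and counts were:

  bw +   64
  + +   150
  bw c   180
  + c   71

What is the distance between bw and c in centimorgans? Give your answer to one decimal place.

The two most frequent classes, + + (150) and bw c (180), are the parental types, so the F1 was + + / bw c.
The recombinant classes are + c and bw +: 71 + 64 = 135.
Recombination frequency = 135/465 = 0.2903 ≈ 29.0%, i.e. 29.0 centimorgans.

29.0 centimorgans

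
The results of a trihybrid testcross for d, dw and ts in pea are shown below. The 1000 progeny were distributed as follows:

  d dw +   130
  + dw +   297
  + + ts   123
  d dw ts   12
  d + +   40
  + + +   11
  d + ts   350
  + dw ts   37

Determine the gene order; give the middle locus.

dw

The two most frequent reciprocal classes, + dw + and d + ts, are the parental types, so the F1 was + dw + / d + ts.
The two rarest classes, + + + and d dw ts, are the double crossovers. Comparing them with the parentals, only the dw allele has switched, so dw is the middle locus and the order is ts – dw – d.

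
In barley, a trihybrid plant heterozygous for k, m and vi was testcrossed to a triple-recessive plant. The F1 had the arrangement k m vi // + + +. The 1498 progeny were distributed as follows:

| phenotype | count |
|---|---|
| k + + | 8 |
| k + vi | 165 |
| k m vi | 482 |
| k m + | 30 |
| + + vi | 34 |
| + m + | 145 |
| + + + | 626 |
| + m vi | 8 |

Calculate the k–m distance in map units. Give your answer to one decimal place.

The two rarest classes, + m vi and k + +, are the double crossovers. Comparing them with the parentals, only the k allele has switched, so k is the middle locus and the order is m – k – vi.
Crossovers in the m–k interval produce the single-crossover classes k + vi and + m + (165 + 145 = 310) plus the double crossovers (16).
RF(m–k) = (310 + 16) / 1498 = 326/1498 = 0.2176 → 21.8 map units.

21.8 map units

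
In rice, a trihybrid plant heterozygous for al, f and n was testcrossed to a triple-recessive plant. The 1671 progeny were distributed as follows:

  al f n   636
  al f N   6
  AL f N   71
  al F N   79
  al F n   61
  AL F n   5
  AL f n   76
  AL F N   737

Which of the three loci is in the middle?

n

The two most frequent reciprocal classes, AL F N and al f n, are the parental types, so the F1 was AL F N / al f n.
The two rarest classes, AL F n and al f N, are the double crossovers. Comparing them with the parentals, only the n allele has switched, so n is the middle locus and the order is al – n – f.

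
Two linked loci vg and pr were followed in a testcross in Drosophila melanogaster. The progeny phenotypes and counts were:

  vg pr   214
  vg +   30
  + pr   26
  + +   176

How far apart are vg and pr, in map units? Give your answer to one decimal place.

The two most frequent classes, + + (176) and vg pr (214), are the parental types, so the F1 was + + / vg pr.
The recombinant classes are + pr and vg +: 26 + 30 = 56.
Recombination frequency = 56/446 = 0.1256 ≈ 12.6%, i.e. 12.6 map units.

12.6 map units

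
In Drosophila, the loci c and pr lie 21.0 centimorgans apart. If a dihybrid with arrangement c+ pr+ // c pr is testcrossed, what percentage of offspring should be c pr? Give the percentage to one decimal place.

39.5%

A map distance of 21.0 centimorgans corresponds to a recombination frequency of 0.210.
The F1 is c+ pr+ / c pr, so c pr is a parental gamete class with expected frequency (1 − r)/2 = 0.790/2 = 0.3950.
That is 0.3950 = 39.5% of the progeny.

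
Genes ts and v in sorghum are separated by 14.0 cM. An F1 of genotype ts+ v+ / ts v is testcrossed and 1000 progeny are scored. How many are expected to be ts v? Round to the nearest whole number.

A map distance of 14.0 cM corresponds to a recombination frequency of 0.140.
The F1 is ts+ v+ / ts v, so ts v is a parental gamete class with expected frequency (1 − r)/2 = 0.860/2 = 0.4300.
Expected number = 0.4300 × 1000 = 430.00 ≈ 430.

430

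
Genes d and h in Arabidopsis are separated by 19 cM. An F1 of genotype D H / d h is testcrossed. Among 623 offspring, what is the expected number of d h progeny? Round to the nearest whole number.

A map distance of 19 cM corresponds to a recombination frequency of 0.190.
The F1 is D H / d h, so d h is a parental gamete class with expected frequency (1 − r)/2 = 0.810/2 = 0.4050.
Expected number = 0.4050 × 623 = 252.32 ≈ 252.

252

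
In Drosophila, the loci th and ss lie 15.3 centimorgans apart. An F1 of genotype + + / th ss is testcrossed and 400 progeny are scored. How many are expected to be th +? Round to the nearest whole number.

A map distance of 15.3 centimorgans corresponds to a recombination frequency of 0.153.
The F1 is + + / th ss, so th + is a recombinant gamete class with expected frequency r/2 = 0.153/2 = 0.0765.
Expected number = 0.0765 × 400 = 30.60 ≈ 31.

31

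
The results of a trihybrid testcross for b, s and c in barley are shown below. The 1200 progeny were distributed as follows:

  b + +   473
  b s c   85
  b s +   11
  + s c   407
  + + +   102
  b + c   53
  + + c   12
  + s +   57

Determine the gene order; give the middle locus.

s

The two most frequent reciprocal classes, + s c and b + +, are the parental types, so the F1 was + s c / b + +.
The two rarest classes, + + c and b s +, are the double crossovers. Comparing them with the parentals, only the s allele has switched, so s is the middle locus and the order is b – s – c.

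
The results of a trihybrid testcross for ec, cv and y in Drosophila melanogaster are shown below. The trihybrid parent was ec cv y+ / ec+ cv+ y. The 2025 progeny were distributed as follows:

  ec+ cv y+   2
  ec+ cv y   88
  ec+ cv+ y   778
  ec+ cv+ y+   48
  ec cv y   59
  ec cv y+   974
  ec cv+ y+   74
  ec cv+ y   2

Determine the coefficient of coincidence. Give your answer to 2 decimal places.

The two rarest classes, ec+ cv y+ and ec cv+ y, are the double crossovers. Comparing them with the parentals, only the ec allele has switched, so ec is the middle locus and the order is y – ec – cv.
y–ec: (107 + 4)/2025 = 0.0548; ec–cv: (162 + 4)/2025 = 0.0820.
Expected DCO frequency = 0.0548 × 0.0820 ≈ 0.00449; observed = 4/2025 ≈ 0.00198.
Coefficient of coincidence = 0.00198/0.00449 ≈ 0.44.

0.44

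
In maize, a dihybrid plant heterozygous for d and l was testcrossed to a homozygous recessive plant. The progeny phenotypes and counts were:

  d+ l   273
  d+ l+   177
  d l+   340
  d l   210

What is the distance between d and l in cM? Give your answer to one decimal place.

38.7 cM

The two most frequent classes, d+ l (273) and d l+ (340), are the parental types, so the F1 was d+ l / d l+.
The recombinant classes are d+ l+ and d l: 177 + 210 = 387.
Recombination frequency = 387/1000 = 0.3870 ≈ 38.7%, i.e. 38.7 cM.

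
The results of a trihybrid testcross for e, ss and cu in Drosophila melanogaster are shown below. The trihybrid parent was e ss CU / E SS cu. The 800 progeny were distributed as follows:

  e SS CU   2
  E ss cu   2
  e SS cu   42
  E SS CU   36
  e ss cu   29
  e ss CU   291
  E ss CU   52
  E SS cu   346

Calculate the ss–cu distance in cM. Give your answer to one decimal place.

8.6 cM

The two rarest classes, e SS CU and E ss cu, are the double crossovers. Comparing them with the parentals, only the ss allele has switched, so ss is the middle locus and the order is cu – ss – e.
Crossovers in the cu–ss interval produce the single-crossover classes e ss cu and E SS CU (29 + 36 = 65) plus the double crossovers (4).
RF(cu–ss) = (65 + 4) / 800 = 69/800 = 0.0862 → 8.6 cM.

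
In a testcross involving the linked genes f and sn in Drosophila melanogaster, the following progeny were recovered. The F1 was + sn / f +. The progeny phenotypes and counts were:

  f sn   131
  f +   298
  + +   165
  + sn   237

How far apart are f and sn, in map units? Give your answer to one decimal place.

35.6 map units

The recombinant classes are + + and f sn: 165 + 131 = 296.
Recombination frequency = 296/831 = 0.3562 ≈ 35.6%, i.e. 35.6 map units.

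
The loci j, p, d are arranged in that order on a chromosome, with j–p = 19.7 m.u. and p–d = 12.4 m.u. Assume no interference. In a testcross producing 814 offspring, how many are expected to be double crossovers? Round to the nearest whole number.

20

Map distances give recombination frequencies of 0.197 and 0.124 for the two intervals.
With no interference, expected double-crossover frequency = 0.197 × 0.124 = 0.02443.
Expected number = 0.02443 × 814 = 19.88 ≈ 20.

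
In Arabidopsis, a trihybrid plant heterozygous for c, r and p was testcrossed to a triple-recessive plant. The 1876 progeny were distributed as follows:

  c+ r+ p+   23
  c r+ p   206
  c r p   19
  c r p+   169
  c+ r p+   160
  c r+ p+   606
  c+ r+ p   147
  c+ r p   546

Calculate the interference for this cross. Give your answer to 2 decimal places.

0.46

The two most frequent reciprocal classes, c r+ p+ and c+ r p, are the parental types, so the F1 was c r+ p+ / c+ r p.
The two rarest classes, c+ r+ p+ and c r p, are the double crossovers. Comparing them with the parentals, only the c allele has switched, so c is the middle locus and the order is r – c – p.
r–c: (316 + 42)/1876 = 0.1908; c–p: (366 + 42)/1876 = 0.2175.
Expected DCO frequency = 0.1908 × 0.2175 ≈ 0.04150; observed = 42/1876 ≈ 0.02239.
Coefficient of coincidence = 0.02239/0.04150 ≈ 0.54; interference = 1 − 0.54 = 0.46.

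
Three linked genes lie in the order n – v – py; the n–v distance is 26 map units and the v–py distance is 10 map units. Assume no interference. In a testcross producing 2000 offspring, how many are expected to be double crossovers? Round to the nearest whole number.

Map distances give recombination frequencies of 0.260 and 0.100 for the two intervals.
With no interference, expected double-crossover frequency = 0.260 × 0.100 = 0.02600.
Expected number = 0.02600 × 2000 = 52.00 ≈ 52.

52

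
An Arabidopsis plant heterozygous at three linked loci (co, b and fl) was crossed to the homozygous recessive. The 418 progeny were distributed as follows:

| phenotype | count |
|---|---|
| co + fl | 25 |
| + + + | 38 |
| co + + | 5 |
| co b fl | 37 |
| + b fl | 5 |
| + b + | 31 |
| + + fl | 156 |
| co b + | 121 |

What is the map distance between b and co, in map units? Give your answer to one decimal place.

The two most frequent reciprocal classes, + + fl and co b +, are the parental types, so the F1 was + + fl / co b +.
The two rarest classes, + b fl and co + +, are the double crossovers. Comparing them with the parentals, only the b allele has switched, so b is the middle locus and the order is fl – b – co.
Crossovers in the b–co interval produce the single-crossover classes co + fl and + b + (25 + 31 = 56) plus the double crossovers (10).
RF(b–co) = (56 + 10) / 418 = 66/418 = 0.1579 → 15.8 map units.

15.8 map units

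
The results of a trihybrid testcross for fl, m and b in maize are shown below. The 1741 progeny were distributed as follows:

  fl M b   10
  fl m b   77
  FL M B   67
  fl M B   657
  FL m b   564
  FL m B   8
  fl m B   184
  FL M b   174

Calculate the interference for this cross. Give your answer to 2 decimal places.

0.49

The two most frequent reciprocal classes, FL m b and fl M B, are the parental types, so the F1 was FL m b / fl M B.
The two rarest classes, FL m B and fl M b, are the double crossovers. Comparing them with the parentals, only the b allele has switched, so b is the middle locus and the order is fl – b – m.
fl–b: (144 + 18)/1741 = 0.0930; b–m: (358 + 18)/1741 = 0.2160.
Expected DCO frequency = 0.0930 × 0.2160 ≈ 0.02009; observed = 18/1741 ≈ 0.01034.
Coefficient of coincidence = 0.01034/0.02009 ≈ 0.51; interference = 1 − 0.51 = 0.49.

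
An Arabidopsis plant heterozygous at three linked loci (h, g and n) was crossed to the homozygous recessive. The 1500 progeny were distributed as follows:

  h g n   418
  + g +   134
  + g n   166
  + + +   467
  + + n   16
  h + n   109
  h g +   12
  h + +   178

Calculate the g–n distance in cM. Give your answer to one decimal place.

18.1 cM

The two most frequent reciprocal classes, h g n and + + +, are the parental types, so the F1 was h g n / + + +.
The two rarest classes, h g + and + + n, are the double crossovers. Comparing them with the parentals, only the n allele has switched, so n is the middle locus and the order is h – n – g.
Crossovers in the n–g interval produce the single-crossover classes h + n and + g + (109 + 134 = 243) plus the double crossovers (28).
RF(n–g) = (243 + 28) / 1500 = 271/1500 = 0.1807 → 18.1 cM.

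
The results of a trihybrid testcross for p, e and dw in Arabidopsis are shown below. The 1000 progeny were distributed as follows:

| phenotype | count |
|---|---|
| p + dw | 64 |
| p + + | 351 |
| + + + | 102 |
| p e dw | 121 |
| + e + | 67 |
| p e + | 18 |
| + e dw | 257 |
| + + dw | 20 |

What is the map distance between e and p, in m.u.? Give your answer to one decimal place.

26.1 m.u.

The two most frequent reciprocal classes, + e dw and p + +, are the parental types, so the F1 was + e dw / p + +.
The two rarest classes, + + dw and p e +, are the double crossovers. Comparing them with the parentals, only the e allele has switched, so e is the middle locus and the order is p – e – dw.
Crossovers in the p–e interval produce the single-crossover classes p e dw and + + + (121 + 102 = 223) plus the double crossovers (38).
RF(p–e) = (223 + 38) / 1000 = 261/1000 = 0.2610 → 26.1 m.u.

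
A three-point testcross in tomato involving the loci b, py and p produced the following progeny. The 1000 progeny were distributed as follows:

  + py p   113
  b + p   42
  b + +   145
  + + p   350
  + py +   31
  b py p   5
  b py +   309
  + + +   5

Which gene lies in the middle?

p

The two most frequent reciprocal classes, b py + and + + p, are the parental types, so the F1 was b py + / + + p.
The two rarest classes, b py p and + + +, are the double crossovers. Comparing them with the parentals, only the p allele has switched, so p is the middle locus and the order is b – p – py.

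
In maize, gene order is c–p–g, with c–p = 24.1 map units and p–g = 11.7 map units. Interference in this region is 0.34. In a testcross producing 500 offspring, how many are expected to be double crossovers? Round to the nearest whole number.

9

Map distances give recombination frequencies of 0.241 and 0.117 for the two intervals.
With interference 0.34 (so coincidence = 0.66), expected double-crossover frequency = 0.241 × 0.117 × 0.66 = 0.01861.
Expected number = 0.01861 × 500 = 9.31 ≈ 9.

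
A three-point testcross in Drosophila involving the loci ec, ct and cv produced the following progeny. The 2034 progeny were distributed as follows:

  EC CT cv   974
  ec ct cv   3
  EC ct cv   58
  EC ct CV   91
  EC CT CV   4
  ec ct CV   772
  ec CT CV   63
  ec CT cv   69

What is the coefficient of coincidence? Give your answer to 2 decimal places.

0.67

The two most frequent reciprocal classes, EC CT cv and ec ct CV, are the parental types, so the F1 was EC CT cv / ec ct CV.
The two rarest classes, EC CT CV and ec ct cv, are the double crossovers. Comparing them with the parentals, only the cv allele has switched, so cv is the middle locus and the order is ct – cv – ec.
ct–cv: (121 + 7)/2034 = 0.0629; cv–ec: (160 + 7)/2034 = 0.0821.
Expected DCO frequency = 0.0629 × 0.0821 ≈ 0.00516; observed = 7/2034 ≈ 0.00344.
Coefficient of coincidence = 0.00344/0.00516 ≈ 0.67.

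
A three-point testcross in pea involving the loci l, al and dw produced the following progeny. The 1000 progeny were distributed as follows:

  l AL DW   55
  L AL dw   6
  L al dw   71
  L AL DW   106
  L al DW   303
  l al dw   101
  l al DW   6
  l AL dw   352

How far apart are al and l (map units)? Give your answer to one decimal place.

The two most frequent reciprocal classes, l AL dw and L al DW, are the parental types, so the F1 was l AL dw / L al DW.
The two rarest classes, L AL dw and l al DW, are the double crossovers. Comparing them with the parentals, only the l allele has switched, so l is the middle locus and the order is al – l – dw.
Crossovers in the al–l interval produce the single-crossover classes l al dw and L AL DW (101 + 106 = 207) plus the double crossovers (12).
RF(al–l) = (207 + 12) / 1000 = 219/1000 = 0.2190 → 21.9 map units.

21.9 map units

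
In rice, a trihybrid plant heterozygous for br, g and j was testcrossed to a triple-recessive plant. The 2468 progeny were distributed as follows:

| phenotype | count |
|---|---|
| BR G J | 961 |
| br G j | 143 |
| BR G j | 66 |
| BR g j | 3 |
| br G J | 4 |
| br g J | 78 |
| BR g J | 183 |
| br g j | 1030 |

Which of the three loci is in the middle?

The two most frequent reciprocal classes, BR G J and br g j, are the parental types, so the F1 was BR G J / br g j.
The two rarest classes, br G J and BR g j, are the double crossovers. Comparing them with the parentals, only the br allele has switched, so br is the middle locus and the order is g – br – j.

br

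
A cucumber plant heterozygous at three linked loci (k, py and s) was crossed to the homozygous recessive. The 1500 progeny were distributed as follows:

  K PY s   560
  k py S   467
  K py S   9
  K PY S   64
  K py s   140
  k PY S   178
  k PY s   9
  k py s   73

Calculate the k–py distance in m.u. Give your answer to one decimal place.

The two most frequent reciprocal classes, k py S and K PY s, are the parental types, so the F1 was k py S / K PY s.
The two rarest classes, K py S and k PY s, are the double crossovers. Comparing them with the parentals, only the k allele has switched, so k is the middle locus and the order is py – k – s.
Crossovers in the py–k interval produce the single-crossover classes k PY S and K py s (178 + 140 = 318) plus the double crossovers (18).
RF(py–k) = (318 + 18) / 1500 = 336/1500 = 0.2240 → 22.4 m.u.

22.4 m.u.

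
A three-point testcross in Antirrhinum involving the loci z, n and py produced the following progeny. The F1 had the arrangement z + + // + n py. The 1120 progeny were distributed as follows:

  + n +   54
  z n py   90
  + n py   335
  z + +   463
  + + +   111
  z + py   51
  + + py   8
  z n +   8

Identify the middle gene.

The two rarest classes, z n + and + + py, are the double crossovers. Comparing them with the parentals, only the n allele has switched, so n is the middle locus and the order is py – n – z.

n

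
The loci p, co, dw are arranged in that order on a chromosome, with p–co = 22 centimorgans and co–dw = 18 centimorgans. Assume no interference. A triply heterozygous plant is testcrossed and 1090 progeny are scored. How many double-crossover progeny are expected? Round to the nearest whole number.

43

Map distances give recombination frequencies of 0.220 and 0.180 for the two intervals.
With no interference, expected double-crossover frequency = 0.220 × 0.180 = 0.03960.
Expected number = 0.03960 × 1090 = 43.16 ≈ 43.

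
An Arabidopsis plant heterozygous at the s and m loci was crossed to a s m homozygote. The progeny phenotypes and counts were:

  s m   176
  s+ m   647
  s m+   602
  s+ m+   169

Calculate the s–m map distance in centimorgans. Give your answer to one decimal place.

The two most frequent classes, s+ m (647) and s m+ (602), are the parental types, so the F1 was s+ m / s m+.
The recombinant classes are s+ m+ and s m: 169 + 176 = 345.
Recombination frequency = 345/1594 = 0.2164 ≈ 21.6%, i.e. 21.6 centimorgans.

21.6 centimorgans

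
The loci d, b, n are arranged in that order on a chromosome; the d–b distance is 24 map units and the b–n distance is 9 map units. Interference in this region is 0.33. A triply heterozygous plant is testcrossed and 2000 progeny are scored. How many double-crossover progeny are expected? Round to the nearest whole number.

29

Map distances give recombination frequencies of 0.240 and 0.090 for the two intervals.
With interference 0.33 (so coincidence = 0.67), expected double-crossover frequency = 0.240 × 0.090 × 0.67 = 0.01447.
Expected number = 0.01447 × 2000 = 28.94 ≈ 29.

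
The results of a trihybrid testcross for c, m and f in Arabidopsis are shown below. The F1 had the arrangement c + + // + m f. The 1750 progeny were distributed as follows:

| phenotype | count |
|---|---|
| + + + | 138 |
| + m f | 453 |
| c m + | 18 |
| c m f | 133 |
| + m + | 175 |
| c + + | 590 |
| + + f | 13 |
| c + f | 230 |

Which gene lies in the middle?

The two rarest classes, c m + and + + f, are the double crossovers. Comparing them with the parentals, only the m allele has switched, so m is the middle locus and the order is c – m – f.

m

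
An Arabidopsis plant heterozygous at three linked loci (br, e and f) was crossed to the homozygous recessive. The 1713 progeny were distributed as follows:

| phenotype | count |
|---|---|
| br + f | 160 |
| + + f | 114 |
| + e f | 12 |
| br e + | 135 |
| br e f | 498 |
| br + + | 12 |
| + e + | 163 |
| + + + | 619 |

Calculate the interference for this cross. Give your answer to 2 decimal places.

0.57

The two most frequent reciprocal classes, + + + and br e f, are the parental types, so the F1 was + + + / br e f.
The two rarest classes, br + + and + e f, are the double crossovers. Comparing them with the parentals, only the br allele has switched, so br is the middle locus and the order is e – br – f.
e–br: (323 + 24)/1713 = 0.2026; br–f: (249 + 24)/1713 = 0.1594.
Expected DCO frequency = 0.2026 × 0.1594 ≈ 0.03229; observed = 24/1713 ≈ 0.01401.
Coefficient of coincidence = 0.01401/0.03229 ≈ 0.43; interference = 1 − 0.43 = 0.57.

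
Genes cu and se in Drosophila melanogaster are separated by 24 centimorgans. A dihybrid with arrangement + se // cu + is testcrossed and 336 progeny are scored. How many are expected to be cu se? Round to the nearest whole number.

A map distance of 24 centimorgans corresponds to a recombination frequency of 0.240.
The F1 is + se / cu +, so cu se is a recombinant gamete class with expected frequency r/2 = 0.240/2 = 0.1200.
Expected number = 0.1200 × 336 = 40.32 ≈ 40.

40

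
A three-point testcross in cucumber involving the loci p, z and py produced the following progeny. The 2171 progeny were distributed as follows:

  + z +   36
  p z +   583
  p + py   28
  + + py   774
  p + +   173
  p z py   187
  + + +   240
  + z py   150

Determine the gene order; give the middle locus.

The two most frequent reciprocal classes, p z + and + + py, are the parental types, so the F1 was p z + / + + py.
The two rarest classes, + z + and p + py, are the double crossovers. Comparing them with the parentals, only the p allele has switched, so p is the middle locus and the order is py – p – z.

p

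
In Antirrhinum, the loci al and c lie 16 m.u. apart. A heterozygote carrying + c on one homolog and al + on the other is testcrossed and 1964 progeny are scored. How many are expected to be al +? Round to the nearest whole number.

A map distance of 16 m.u. corresponds to a recombination frequency of 0.160.
The F1 is + c / al +, so al + is a parental gamete class with expected frequency (1 − r)/2 = 0.840/2 = 0.4200.
Expected number = 0.4200 × 1964 = 824.88 ≈ 825.

825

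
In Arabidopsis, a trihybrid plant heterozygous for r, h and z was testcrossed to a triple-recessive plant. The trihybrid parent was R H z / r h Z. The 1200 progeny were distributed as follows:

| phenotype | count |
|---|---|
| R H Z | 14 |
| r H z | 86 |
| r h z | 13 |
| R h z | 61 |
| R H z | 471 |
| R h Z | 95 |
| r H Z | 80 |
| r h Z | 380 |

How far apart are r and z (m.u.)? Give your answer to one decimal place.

The two rarest classes, R H Z and r h z, are the double crossovers. Comparing them with the parentals, only the z allele has switched, so z is the middle locus and the order is h – z – r.
Crossovers in the z–r interval produce the single-crossover classes r H z and R h Z (86 + 95 = 181) plus the double crossovers (27).
RF(z–r) = (181 + 27) / 1200 = 208/1200 = 0.1733 → 17.3 m.u.

17.3 m.u.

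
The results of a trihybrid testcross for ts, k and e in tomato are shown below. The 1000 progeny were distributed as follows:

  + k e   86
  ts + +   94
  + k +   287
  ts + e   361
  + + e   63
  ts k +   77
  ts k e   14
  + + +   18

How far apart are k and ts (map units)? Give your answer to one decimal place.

17.2 map units

The two most frequent reciprocal classes, + k + and ts + e, are the parental types, so the F1 was + k + / ts + e.
The two rarest classes, + + + and ts k e, are the double crossovers. Comparing them with the parentals, only the k allele has switched, so k is the middle locus and the order is e – k – ts.
Crossovers in the k–ts interval produce the single-crossover classes ts k + and + + e (77 + 63 = 140) plus the double crossovers (32).
RF(k–ts) = (140 + 32) / 1000 = 172/1000 = 0.1720 → 17.2 map units.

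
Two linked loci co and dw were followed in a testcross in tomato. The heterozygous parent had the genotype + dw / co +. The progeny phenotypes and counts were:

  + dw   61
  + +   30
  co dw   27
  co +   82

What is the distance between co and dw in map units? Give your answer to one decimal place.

28.5 map units

The recombinant classes are + + and co dw: 30 + 27 = 57.
Recombination frequency = 57/200 = 0.2850 ≈ 28.5%, i.e. 28.5 map units.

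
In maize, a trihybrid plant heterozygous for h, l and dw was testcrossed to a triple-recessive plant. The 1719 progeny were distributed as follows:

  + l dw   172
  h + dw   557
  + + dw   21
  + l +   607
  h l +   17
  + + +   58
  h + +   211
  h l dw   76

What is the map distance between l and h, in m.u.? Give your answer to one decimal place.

10.0 m.u.

The two most frequent reciprocal classes, h + dw and + l +, are the parental types, so the F1 was h + dw / + l +.
The two rarest classes, + + dw and h l +, are the double crossovers. Comparing them with the parentals, only the h allele has switched, so h is the middle locus and the order is l – h – dw.
Crossovers in the l–h interval produce the single-crossover classes h l dw and + + + (76 + 58 = 134) plus the double crossovers (38).
RF(l–h) = (134 + 38) / 1719 = 172/1719 = 0.1001 → 10.0 m.u.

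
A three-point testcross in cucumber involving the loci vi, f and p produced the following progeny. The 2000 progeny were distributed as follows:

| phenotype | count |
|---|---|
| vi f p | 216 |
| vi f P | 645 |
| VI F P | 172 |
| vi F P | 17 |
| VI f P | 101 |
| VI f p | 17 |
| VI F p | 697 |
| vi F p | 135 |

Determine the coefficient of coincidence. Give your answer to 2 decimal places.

The two most frequent reciprocal classes, vi f P and VI F p, are the parental types, so the F1 was vi f P / VI F p.
The two rarest classes, vi F P and VI f p, are the double crossovers. Comparing them with the parentals, only the f allele has switched, so f is the middle locus and the order is vi – f – p.
vi–f: (236 + 34)/2000 = 0.1350; f–p: (388 + 34)/2000 = 0.2110.
Expected DCO frequency = 0.1350 × 0.2110 ≈ 0.02848; observed = 34/2000 ≈ 0.01700.
Coefficient of coincidence = 0.01700/0.02848 ≈ 0.60.

0.60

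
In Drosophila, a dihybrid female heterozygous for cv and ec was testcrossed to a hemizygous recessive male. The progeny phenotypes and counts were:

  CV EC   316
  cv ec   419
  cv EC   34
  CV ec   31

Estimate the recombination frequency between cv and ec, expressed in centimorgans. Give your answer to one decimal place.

8.1 centimorgans

The two most frequent classes, CV EC (316) and cv ec (419), are the parental types, so the F1 was CV EC / cv ec.
The recombinant classes are CV ec and cv EC: 31 + 34 = 65.
Recombination frequency = 65/800 = 0.0813 ≈ 8.1%, i.e. 8.1 centimorgans.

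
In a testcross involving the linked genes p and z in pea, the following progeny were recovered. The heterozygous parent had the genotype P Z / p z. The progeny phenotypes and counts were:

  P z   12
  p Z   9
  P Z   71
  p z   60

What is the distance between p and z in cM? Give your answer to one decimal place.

13.8 cM

The recombinant classes are P z and p Z: 12 + 9 = 21.
Recombination frequency = 21/152 = 0.1382 ≈ 13.8%, i.e. 13.8 cM.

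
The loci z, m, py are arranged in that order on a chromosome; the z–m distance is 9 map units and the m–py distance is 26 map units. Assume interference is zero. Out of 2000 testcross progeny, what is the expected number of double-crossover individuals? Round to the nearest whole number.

Map distances give recombination frequencies of 0.090 and 0.260 for the two intervals.
With no interference, expected double-crossover frequency = 0.090 × 0.260 = 0.02340.
Expected number = 0.02340 × 2000 = 46.80 ≈ 47.

47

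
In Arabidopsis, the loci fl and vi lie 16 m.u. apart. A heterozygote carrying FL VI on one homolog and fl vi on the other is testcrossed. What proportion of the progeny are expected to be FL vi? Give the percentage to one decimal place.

A map distance of 16 m.u. corresponds to a recombination frequency of 0.160.
The F1 is FL VI / fl vi, so FL vi is a recombinant gamete class with expected frequency r/2 = 0.160/2 = 0.0800.
That is 0.0800 = 8.0% of the progeny.

8.0%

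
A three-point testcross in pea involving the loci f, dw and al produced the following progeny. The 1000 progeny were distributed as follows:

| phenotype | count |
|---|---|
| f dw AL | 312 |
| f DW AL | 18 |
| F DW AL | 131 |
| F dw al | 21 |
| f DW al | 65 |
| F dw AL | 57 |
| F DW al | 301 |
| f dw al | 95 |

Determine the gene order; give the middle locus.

The two most frequent reciprocal classes, f dw AL and F DW al, are the parental types, so the F1 was f dw AL / F DW al.
The two rarest classes, f DW AL and F dw al, are the double crossovers. Comparing them with the parentals, only the dw allele has switched, so dw is the middle locus and the order is al – dw – f.

dw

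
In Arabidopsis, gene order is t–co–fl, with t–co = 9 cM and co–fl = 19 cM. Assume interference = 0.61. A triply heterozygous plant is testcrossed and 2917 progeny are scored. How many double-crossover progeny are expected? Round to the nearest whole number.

Map distances give recombination frequencies of 0.090 and 0.190 for the two intervals.
With interference 0.61 (so coincidence = 0.39), expected double-crossover frequency = 0.090 × 0.190 × 0.39 = 0.00667.
Expected number = 0.00667 × 2917 = 19.45 ≈ 19.

19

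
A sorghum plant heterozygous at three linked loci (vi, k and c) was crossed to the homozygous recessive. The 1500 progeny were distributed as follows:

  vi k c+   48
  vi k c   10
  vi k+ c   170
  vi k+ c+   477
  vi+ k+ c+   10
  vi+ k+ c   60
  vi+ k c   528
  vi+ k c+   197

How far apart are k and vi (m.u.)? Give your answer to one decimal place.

The two most frequent reciprocal classes, vi+ k c and vi k+ c+, are the parental types, so the F1 was vi+ k c / vi k+ c+.
The two rarest classes, vi k c and vi+ k+ c+, are the double crossovers. Comparing them with the parentals, only the vi allele has switched, so vi is the middle locus and the order is c – vi – k.
Crossovers in the vi–k interval produce the single-crossover classes vi+ k+ c and vi k c+ (60 + 48 = 108) plus the double crossovers (20).
RF(vi–k) = (108 + 20) / 1500 = 128/1500 = 0.0853 → 8.5 m.u.

8.5 m.u.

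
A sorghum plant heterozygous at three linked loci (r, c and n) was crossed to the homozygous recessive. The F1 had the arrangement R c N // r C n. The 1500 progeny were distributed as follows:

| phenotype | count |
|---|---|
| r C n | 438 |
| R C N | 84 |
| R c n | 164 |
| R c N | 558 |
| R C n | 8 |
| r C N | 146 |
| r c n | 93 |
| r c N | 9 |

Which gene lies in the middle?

The two rarest classes, r c N and R C n, are the double crossovers. Comparing them with the parentals, only the r allele has switched, so r is the middle locus and the order is c – r – n.

r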